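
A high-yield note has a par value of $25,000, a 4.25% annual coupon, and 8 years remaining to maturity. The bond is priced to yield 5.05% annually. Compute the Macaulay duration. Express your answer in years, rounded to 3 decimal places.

6.914 years

Periodic yield y = 0.0505. Discount each cash flow and weight by its year:
  t   CF        PV=CF/(1+0.0505)^t    t·PV
  1     1,062.50     1,011.4231     1,011.4231
  2     1,062.50       962.8016     1,925.6033
  3     1,062.50       916.5175     2,749.5525
  4     1,062.50       872.4584     3,489.8335
  5     1,062.50       830.5172     4,152.5862
  6     1,062.50       790.5923     4,743.5540
  7     1,062.50       752.5867     5,268.1069
  8    26,062.50    17,573.0692   140,584.5533
  Σ                 23,709.9661   163,925.2129
Price P = Σ PV = 23,709.9661.
Macaulay duration = Σ(t·PV) / P = 163,925.2129 / 23,709.9661 = 6.91377 years.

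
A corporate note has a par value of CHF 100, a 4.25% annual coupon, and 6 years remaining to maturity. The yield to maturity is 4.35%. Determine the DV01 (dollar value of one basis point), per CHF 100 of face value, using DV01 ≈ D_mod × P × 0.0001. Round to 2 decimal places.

Periodic yield y = 0.0435.
  t   CF        PV=CF/(1+0.0435)^t    t·PV
  1         4.25         4.0728         4.0728
  2         4.25         3.9030         7.8061
  3         4.25         3.7403        11.2210
  4         4.25         3.5844        14.3377
  5         4.25         3.4350        17.1750
  6       104.25        80.7461       484.4764
  Σ                     99.4817       539.0890
P = 99.4817; D_Mac = 5.41898 yrs; D_mod = 5.19308 yrs.
DV01 ≈ 5.19308 × 99.4817 × 0.0001 = 0.051662.

CHF 0.05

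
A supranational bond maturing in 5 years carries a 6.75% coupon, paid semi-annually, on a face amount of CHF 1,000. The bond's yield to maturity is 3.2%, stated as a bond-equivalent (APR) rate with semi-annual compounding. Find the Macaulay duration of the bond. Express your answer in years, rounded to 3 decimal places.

Periodic yield y = 0.016. Discount each cash flow and weight by its period:
  t   CF        PV=CF/(1+0.016)^t    t·PV
  1        33.75        33.2185        33.2185
  2        33.75        32.6954        65.3908
  3        33.75        32.1805        96.5415
  4        33.75        31.6737       126.6948
  5        33.75        31.1749       155.8746
  6        33.75        30.6840       184.1038
  7        33.75        30.2008       211.4053
  8        33.75        29.7252       237.8012
  9        33.75        29.2570       263.3134
  10    1,033.75       882.0200     8,820.2002
  Σ                  1,162.8299    10,194.5440
Price P = Σ PV = 1,162.8299.
Macaulay duration = Σ(t·PV) / P = 10,194.5440 / 1,162.8299 = 8.76701 half-year periods.
In years: 8.76701 / 2 = 4.38351 years.

4.384 years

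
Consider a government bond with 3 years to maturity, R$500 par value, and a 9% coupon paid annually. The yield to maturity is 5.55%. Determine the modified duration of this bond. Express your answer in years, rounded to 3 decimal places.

Periodic yield y = 0.0555. First find Macaulay duration:
  t   CF        PV=CF/(1+0.0555)^t    t·PV
  1        45.00        42.6338        42.6338
  2        45.00        40.3921        80.7841
  3       545.00       463.4702     1,390.4105
  Σ                    546.4961     1,513.8285
P = 546.4961; Macaulay duration = 1,513.8285 / 546.4961 = 2.77006 years.
Modified duration = D_Mac / (1 + y) = 2.77006 / 1.0555 = 2.62441 years.

2.624 years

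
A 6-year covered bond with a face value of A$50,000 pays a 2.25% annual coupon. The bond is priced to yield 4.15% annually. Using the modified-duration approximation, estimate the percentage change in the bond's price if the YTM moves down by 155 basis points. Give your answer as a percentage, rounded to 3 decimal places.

+8.422%

Periodic yield y = 0.0415. Modified duration first:
  t   CF        PV=CF/(1+0.0415)^t    t·PV
  1     1,125.00     1,080.1728     1,080.1728
  2     1,125.00     1,037.1319     2,074.2637
  3     1,125.00       995.8059     2,987.4177
  4     1,125.00       956.1267     3,824.5066
  5     1,125.00       918.0285     4,590.1424
  6    51,125.00    40,056.9313   240,341.5876
  Σ                 45,044.1970   254,898.0909
P = 45,044.1970; D_Mac = 5.65884 yrs; D_mod = 5.65884/(1+0.0415) = 5.43336 yrs.
ΔP/P ≈ -D_mod · Δy = -5.43336 × (-0.0155) = +0.084217 = +8.4217%.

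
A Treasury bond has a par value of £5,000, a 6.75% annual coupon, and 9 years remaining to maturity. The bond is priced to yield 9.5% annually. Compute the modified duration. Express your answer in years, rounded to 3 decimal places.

Periodic yield y = 0.095. First find Macaulay duration:
  t   CF        PV=CF/(1+0.095)^t    t·PV
  1       337.50       308.2192       308.2192
  2       337.50       281.4787       562.9574
  3       337.50       257.0582       771.1745
  4       337.50       234.7563       939.0253
  5       337.50       214.3893     1,071.9467
  6       337.50       195.7893     1,174.7361
  7       337.50       178.8031     1,251.6214
  8       337.50       163.2905     1,306.3237
  9     5,337.50     2,358.3639    21,225.2750
  Σ                  4,192.1485    28,611.2793
P = 4,192.1485; Macaulay duration = 28,611.2793 / 4,192.1485 = 6.82497 years.
Modified duration = D_Mac / (1 + y) = 6.82497 / 1.095 = 6.23285 years.

6.233 years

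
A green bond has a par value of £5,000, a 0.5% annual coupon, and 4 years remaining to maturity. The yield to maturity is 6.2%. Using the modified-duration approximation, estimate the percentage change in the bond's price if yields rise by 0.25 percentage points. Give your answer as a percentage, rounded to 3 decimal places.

Periodic yield y = 0.062. Modified duration first:
  t   CF        PV=CF/(1+0.062)^t    t·PV
  1        25.00        23.5405        23.5405
  2        25.00        22.1662        44.3324
  3        25.00        20.8721        62.6163
  4     5,025.00     3,950.3720    15,801.4882
  Σ                  4,016.9508    15,931.9774
P = 4,016.9508; D_Mac = 3.96619 yrs; D_mod = 3.96619/(1+0.062) = 3.73464 yrs.
ΔP/P ≈ -D_mod · Δy = -3.73464 × (+0.0025) = -0.009337 = -0.9337%.

-0.934%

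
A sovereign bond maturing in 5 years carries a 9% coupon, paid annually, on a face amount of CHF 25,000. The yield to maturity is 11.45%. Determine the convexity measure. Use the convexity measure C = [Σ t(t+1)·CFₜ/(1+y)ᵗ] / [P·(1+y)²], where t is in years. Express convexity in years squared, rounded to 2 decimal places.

With y = 0.1145:
  t   CF        PV=CF/(1+0.1145)^t    t·PV        t(t+1)·PV
  1     2,250.00     2,018.8425     2,018.8425       4,037.6851
  2     2,250.00     1,811.4334     3,622.8668      10,868.6004
  3     2,250.00     1,625.3328     4,875.9984      19,503.9936
  4     2,250.00     1,458.3515     5,833.4062      29,167.0310
  5    27,250.00    15,847.6964    79,238.4820     475,430.8918
  Σ                 22,761.6567    95,589.5959     539,008.2019
P = 22,761.6567.
Convexity = Σ t(t+1)·PV / [P·(1+y)²] = 539,008.2019 / (22,761.6567 × 1.242110) = 19.06476.

19.06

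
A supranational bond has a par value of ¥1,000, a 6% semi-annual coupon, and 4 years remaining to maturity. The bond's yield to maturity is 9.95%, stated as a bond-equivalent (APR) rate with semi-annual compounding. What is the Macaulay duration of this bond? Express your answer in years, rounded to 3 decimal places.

Periodic yield y = 0.04975. Discount each cash flow and weight by its period:
  t   CF        PV=CF/(1+0.04975)^t    t·PV
  1        30.00        28.5782        28.5782
  2        30.00        27.2238        54.4477
  3        30.00        25.9336        77.8009
  4        30.00        24.7046        98.8184
  5        30.00        23.5338       117.6689
  6        30.00        22.4185       134.5108
  7        30.00        21.3560       149.4921
  8     1,030.00       698.4739     5,587.7909
  Σ                    872.2224     6,249.1079
Price P = Σ PV = 872.2224.
Macaulay duration = Σ(t·PV) / P = 6,249.1079 / 872.2224 = 7.16458 half-year periods.
In years: 7.16458 / 2 = 3.58229 years.

3.582 years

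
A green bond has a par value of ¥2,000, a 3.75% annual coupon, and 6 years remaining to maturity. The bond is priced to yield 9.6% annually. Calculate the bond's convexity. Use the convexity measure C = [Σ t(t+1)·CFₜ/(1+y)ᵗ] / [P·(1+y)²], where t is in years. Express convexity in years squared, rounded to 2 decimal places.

30.25

With y = 0.096:
  t   CF        PV=CF/(1+0.096)^t    t·PV        t(t+1)·PV
  1        75.00        68.4307        68.4307         136.8613
  2        75.00        62.4367       124.8735         374.6204
  3        75.00        56.9678       170.9035         683.6138
  4        75.00        51.9779       207.9118       1,039.5588
  5        75.00        47.4251       237.1256       1,422.7538
  6     2,075.00     1,197.1671     7,183.0026      50,281.0185
  Σ                  1,484.4054     7,992.2476      53,938.4266
P = 1,484.4054.
Convexity = Σ t(t+1)·PV / [P·(1+y)²] = 53,938.4266 / (1,484.4054 × 1.201216) = 30.24995.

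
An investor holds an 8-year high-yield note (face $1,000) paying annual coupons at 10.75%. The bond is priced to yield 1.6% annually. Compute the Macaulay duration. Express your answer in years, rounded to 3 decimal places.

Periodic yield y = 0.016. Discount each cash flow and weight by its year:
  t   CF        PV=CF/(1+0.016)^t    t·PV
  1       107.50       105.8071       105.8071
  2       107.50       104.1408       208.2817
  3       107.50       102.5008       307.5025
  4       107.50       100.8866       403.5465
  5       107.50        99.2979       496.4893
  6       107.50        97.7341       586.4047
  7       107.50        96.1950       673.3650
  8     1,107.50       975.4254     7,803.4034
  Σ                  1,681.9878    10,584.8002
Price P = Σ PV = 1,681.9878.
Macaulay duration = Σ(t·PV) / P = 10,584.8002 / 1,681.9878 = 6.29303 years.

6.293 years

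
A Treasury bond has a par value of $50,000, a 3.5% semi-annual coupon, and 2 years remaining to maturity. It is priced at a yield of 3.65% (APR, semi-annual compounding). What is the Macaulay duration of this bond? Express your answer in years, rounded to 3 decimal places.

1.949 years

Periodic yield y = 0.01825. Discount each cash flow and weight by its period:
  t   CF        PV=CF/(1+0.01825)^t    t·PV
  1       875.00       859.3175       859.3175
  2       875.00       843.9160     1,687.8320
  3       875.00       828.7906     2,486.3717
  4    50,875.00    47,324.5777   189,298.3108
  Σ                 49,856.6017   194,331.8319
Price P = Σ PV = 49,856.6017.
Macaulay duration = Σ(t·PV) / P = 194,331.8319 / 49,856.6017 = 3.89782 half-year periods.
In years: 3.89782 / 2 = 1.94891 years.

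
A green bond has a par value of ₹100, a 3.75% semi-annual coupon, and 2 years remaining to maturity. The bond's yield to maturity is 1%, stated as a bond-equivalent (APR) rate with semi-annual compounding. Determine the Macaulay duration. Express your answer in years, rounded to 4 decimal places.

Periodic yield y = 0.005. Discount each cash flow and weight by its period:
  t   CF        PV=CF/(1+0.005)^t    t·PV
  1        1.875         1.8657         1.8657
  2        1.875         1.8564         3.7128
  3        1.875         1.8472         5.5415
  4      101.875        99.8627       399.4509
  Σ                    105.4319       410.5708
Price P = Σ PV = 105.4319.
Macaulay duration = Σ(t·PV) / P = 410.5708 / 105.4319 = 3.89418 half-year periods.
In years: 3.89418 / 2 = 1.94709 years.

1.9471 years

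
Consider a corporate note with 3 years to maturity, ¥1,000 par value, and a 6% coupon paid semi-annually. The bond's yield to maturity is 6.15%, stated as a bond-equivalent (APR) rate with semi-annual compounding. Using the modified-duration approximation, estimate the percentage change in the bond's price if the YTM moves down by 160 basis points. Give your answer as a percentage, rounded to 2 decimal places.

Periodic yield y = 0.03075. Modified duration first:
  t   CF        PV=CF/(1+0.03075)^t    t·PV
  1        30.00        29.1050        29.1050
  2        30.00        28.2367        56.4735
  3        30.00        27.3944        82.1831
  4        30.00        26.5771       106.3085
  5        30.00        25.7843       128.9213
  6     1,030.00       858.8497     5,153.0981
  Σ                    995.9472     5,556.0895
P = 995.9472; D_Mac = 5.57870 half-year periods = 2.78935 yrs; D_mod = 2.78935/(1+0.03075) = 2.70614 yrs.
ΔP/P ≈ -D_mod · Δy = -2.70614 × (-0.016) = +0.043298 = +4.3298%.

+4.33%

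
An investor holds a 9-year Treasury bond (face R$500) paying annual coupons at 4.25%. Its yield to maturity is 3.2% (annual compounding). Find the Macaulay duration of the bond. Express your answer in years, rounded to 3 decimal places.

7.723 years

Periodic yield y = 0.032. Discount each cash flow and weight by its year:
  t   CF        PV=CF/(1+0.032)^t    t·PV
  1        21.25        20.5911        20.5911
  2        21.25        19.9526        39.9052
  3        21.25        19.3339        58.0018
  4        21.25        18.7344        74.9377
  5        21.25        18.1535        90.7675
  6        21.25        17.5906       105.5436
  7        21.25        17.0452       119.3161
  8        21.25        16.5166       132.1330
  9       521.25       392.5806     3,533.2251
  Σ                    540.4985     4,174.4210
Price P = Σ PV = 540.4985.
Macaulay duration = Σ(t·PV) / P = 4,174.4210 / 540.4985 = 7.72328 years.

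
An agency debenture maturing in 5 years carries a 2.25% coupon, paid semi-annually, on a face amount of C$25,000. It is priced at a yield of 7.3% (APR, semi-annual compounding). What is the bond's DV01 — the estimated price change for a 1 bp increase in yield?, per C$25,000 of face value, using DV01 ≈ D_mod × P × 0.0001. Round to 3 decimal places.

Periodic yield y = 0.0365.
  t   CF        PV=CF/(1+0.0365)^t    t·PV
  1       281.25       271.3459       271.3459
  2       281.25       261.7905       523.5810
  3       281.25       252.5717       757.7150
  4       281.25       243.6774       974.7097
  5       281.25       235.0964     1,175.4821
  6       281.25       226.8176     1,360.9054
  7       281.25       218.8303     1,531.8119
  8       281.25       211.1242     1,688.9938
  9       281.25       203.6896     1,833.2061
  10   25,281.25    17,664.6680   176,646.6798
  Σ                 19,789.6115   186,764.4306
P = 19,789.6115; D_Mac = 9.43750 half-year periods = 4.71875 yrs; D_mod = 4.55258 yrs.
DV01 ≈ 4.55258 × 19,789.6115 × 0.0001 = 9.009379.

C$9.009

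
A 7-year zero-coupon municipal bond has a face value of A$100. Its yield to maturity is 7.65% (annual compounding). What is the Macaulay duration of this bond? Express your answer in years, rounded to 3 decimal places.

A zero-coupon bond has a single cash flow at maturity, so its Macaulay duration equals its maturity: 7 years.

7.000 years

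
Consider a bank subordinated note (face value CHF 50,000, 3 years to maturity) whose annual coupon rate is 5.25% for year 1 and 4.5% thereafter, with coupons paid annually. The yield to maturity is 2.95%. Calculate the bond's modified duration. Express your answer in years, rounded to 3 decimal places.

2.781 years

Periodic yield y = 0.0295. First find Macaulay duration:
  t   CF        PV=CF/(1+0.0295)^t    t·PV
  1     2,625.00     2,549.7814     2,549.7814
  2     2,250.00     2,122.9014     4,245.8027
  3    52,250.00    47,885.8545   143,657.5636
  Σ                 52,558.5373   150,453.1478
P = 52,558.5373; Macaulay duration = 150,453.1478 / 52,558.5373 = 2.86258 years.
Modified duration = D_Mac / (1 + y) = 2.86258 / 1.0295 = 2.78056 years.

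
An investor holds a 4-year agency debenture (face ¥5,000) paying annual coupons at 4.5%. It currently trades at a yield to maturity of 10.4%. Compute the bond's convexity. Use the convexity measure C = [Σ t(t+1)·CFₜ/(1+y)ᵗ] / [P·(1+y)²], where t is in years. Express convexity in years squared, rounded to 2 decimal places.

With y = 0.104:
  t   CF        PV=CF/(1+0.104)^t    t·PV        t(t+1)·PV
  1       225.00       203.8043       203.8043         407.6087
  2       225.00       184.6054       369.2108       1,107.6323
  3       225.00       167.2150       501.6451       2,006.5803
  4     5,225.00     3,517.3048    14,069.2191      70,346.0954
  Σ                  4,072.9295    15,143.8793      73,867.9168
P = 4,072.9295.
Convexity = Σ t(t+1)·PV / [P·(1+y)²] = 73,867.9168 / (4,072.9295 × 1.218816) = 14.88027.

14.88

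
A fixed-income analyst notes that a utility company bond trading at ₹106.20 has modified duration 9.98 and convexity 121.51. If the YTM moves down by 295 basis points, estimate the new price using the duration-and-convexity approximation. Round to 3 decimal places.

Duration effect: -D_mod·Δy = -9.98 × (-0.0295) = +0.294410
Convexity effect: ½·C·(Δy)² = 0.5 × 121.51 × (-0.0295)² = +0.05287203875
ΔP/P ≈ +0.294410 + 0.05287203875 = +0.34728203875
New price ≈ 106.20 × (1 + 0.34728203875) = 143.08135251525.

₹143.081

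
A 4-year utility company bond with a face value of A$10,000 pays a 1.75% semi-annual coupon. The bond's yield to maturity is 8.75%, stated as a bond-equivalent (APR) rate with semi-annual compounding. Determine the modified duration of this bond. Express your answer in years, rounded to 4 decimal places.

3.6976 years

Periodic yield y = 0.04375. First find Macaulay duration:
  t   CF        PV=CF/(1+0.04375)^t    t·PV
  1        87.50        83.8323        83.8323
  2        87.50        80.3184       160.6368
  3        87.50        76.9518       230.8553
  4        87.50        73.7262       294.9050
  5        87.50        70.6359       353.1796
  6        87.50        67.6751       406.0508
  7        87.50        64.8385       453.8692
  8    10,087.50     7,161.6260    57,293.0083
  Σ                  7,679.6043    59,276.3373
P = 7,679.6043; Macaulay duration = 59,276.3373 / 7,679.6043 = 7.71867 half-year periods = 3.85934 years.
Modified duration = D_Mac / (1 + y) = 3.85934 / 1.04375 = 3.69757 years.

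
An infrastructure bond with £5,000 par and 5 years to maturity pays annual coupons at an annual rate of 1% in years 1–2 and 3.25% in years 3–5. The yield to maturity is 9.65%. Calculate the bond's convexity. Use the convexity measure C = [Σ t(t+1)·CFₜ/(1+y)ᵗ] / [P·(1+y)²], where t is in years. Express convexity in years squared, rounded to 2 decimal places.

With y = 0.0965:
  t   CF        PV=CF/(1+0.0965)^t    t·PV        t(t+1)·PV
  1        50.00        45.5996        45.5996          91.1993
  2        50.00        41.5865        83.1731         249.5192
  3       162.50       123.2615       369.7845       1,479.1380
  4       162.50       112.4136       449.6544       2,248.2718
  5     5,162.50     3,256.9934    16,284.9672      97,709.8034
  Σ                  3,579.8547    17,233.1788     101,777.9317
P = 3,579.8547.
Convexity = Σ t(t+1)·PV / [P·(1+y)²] = 101,777.9317 / (3,579.8547 × 1.202312) = 23.64672.

23.65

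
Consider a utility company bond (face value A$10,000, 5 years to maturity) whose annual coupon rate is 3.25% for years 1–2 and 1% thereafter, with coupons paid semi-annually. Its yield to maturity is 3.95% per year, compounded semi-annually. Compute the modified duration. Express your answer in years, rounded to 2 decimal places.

Periodic yield y = 0.01975. First find Macaulay duration:
  t   CF        PV=CF/(1+0.01975)^t    t·PV
  1       162.50       159.3528       159.3528
  2       162.50       156.2665       312.5330
  3       162.50       153.2400       459.7201
  4       162.50       150.2722       601.0886
  5        50.00        45.3421       226.7104
  6        50.00        44.4639       266.7835
  7        50.00        43.6028       305.2193
  8        50.00        42.7583       342.0663
  9        50.00        41.9302       377.3715
  10   10,050.00     8,264.7348    82,647.3479
  Σ                  9,101.9635    85,698.1934
P = 9,101.9635; Macaulay duration = 85,698.1934 / 9,101.9635 = 9.41535 half-year periods = 4.70768 years.
Modified duration = D_Mac / (1 + y) = 4.70768 / 1.01975 = 4.61650 years.

4.62 years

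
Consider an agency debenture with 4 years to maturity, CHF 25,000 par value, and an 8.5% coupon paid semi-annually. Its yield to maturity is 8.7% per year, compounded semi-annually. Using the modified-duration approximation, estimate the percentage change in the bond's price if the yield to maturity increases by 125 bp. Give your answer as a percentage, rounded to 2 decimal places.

-4.16%

Periodic yield y = 0.0435. Modified duration first:
  t   CF        PV=CF/(1+0.0435)^t    t·PV
  1     1,062.50     1,018.2080     1,018.2080
  2     1,062.50       975.7623     1,951.5246
  3     1,062.50       935.0861     2,805.2582
  4     1,062.50       896.1055     3,584.4219
  5     1,062.50       858.7498     4,293.7492
  6     1,062.50       822.9515     4,937.7087
  7     1,062.50       788.6454     5,520.5177
  8    26,062.50    18,538.5791   148,308.6331
  Σ                 24,834.0876   172,420.0213
P = 24,834.0876; D_Mac = 6.94288 half-year periods = 3.47144 yrs; D_mod = 3.47144/(1+0.0435) = 3.32673 yrs.
ΔP/P ≈ -D_mod · Δy = -3.32673 × (+0.0125) = -0.041584 = -4.1584%.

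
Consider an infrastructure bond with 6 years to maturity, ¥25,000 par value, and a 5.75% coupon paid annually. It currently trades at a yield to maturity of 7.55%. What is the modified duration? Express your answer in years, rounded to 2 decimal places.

4.84 years

Periodic yield y = 0.0755. First find Macaulay duration:
  t   CF        PV=CF/(1+0.0755)^t    t·PV
  1     1,437.50     1,336.5876     1,336.5876
  2     1,437.50     1,242.7593     2,485.5186
  3     1,437.50     1,155.5177     3,466.5532
  4     1,437.50     1,074.4005     4,297.6019
  5     1,437.50       998.9777     4,994.8883
  6    26,437.50    17,082.7544   102,496.5262
  Σ                 22,890.9972   119,077.6759
P = 22,890.9972; Macaulay duration = 119,077.6759 / 22,890.9972 = 5.20194 years.
Modified duration = D_Mac / (1 + y) = 5.20194 / 1.0755 = 4.83677 years.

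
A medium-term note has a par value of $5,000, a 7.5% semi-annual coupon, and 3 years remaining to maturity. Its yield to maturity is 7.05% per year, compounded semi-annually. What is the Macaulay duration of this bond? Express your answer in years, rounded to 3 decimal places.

Periodic yield y = 0.03525. Discount each cash flow and weight by its period:
  t   CF        PV=CF/(1+0.03525)^t    t·PV
  1       187.50       181.1157       181.1157
  2       187.50       174.9487       349.8975
  3       187.50       168.9918       506.9753
  4       187.50       163.2376       652.9506
  5       187.50       157.6794       788.3972
  6     5,187.50     4,213.9238    25,283.5426
  Σ                  5,059.8970    27,762.8788
Price P = Σ PV = 5,059.8970.
Macaulay duration = Σ(t·PV) / P = 27,762.8788 / 5,059.8970 = 5.48685 half-year periods.
In years: 5.48685 / 2 = 2.74342 years.

2.743 years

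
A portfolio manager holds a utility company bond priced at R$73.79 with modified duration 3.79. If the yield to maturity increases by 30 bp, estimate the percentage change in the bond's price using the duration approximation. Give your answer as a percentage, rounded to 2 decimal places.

-1.14%

Duration approximation: ΔP/P ≈ -D_mod · Δy = -3.79 × (+0.003) = -0.011370.
As a percentage: -1.1370%.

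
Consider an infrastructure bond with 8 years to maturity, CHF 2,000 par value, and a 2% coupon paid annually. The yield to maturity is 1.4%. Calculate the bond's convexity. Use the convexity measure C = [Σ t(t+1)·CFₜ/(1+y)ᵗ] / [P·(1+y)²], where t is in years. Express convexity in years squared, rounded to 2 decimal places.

64.05

With y = 0.014:
  t   CF        PV=CF/(1+0.014)^t    t·PV        t(t+1)·PV
  1        40.00        39.4477        39.4477          78.8955
  2        40.00        38.9031        77.8062         233.4185
  3        40.00        38.3660       115.0979         460.3916
  4        40.00        37.8363       151.3450         756.7251
  5        40.00        37.3139       186.5693       1,119.4159
  6        40.00        36.7987       220.7921       1,545.5446
  7        40.00        36.2906       254.0343       2,032.2743
  8     2,040.00     1,825.2675    14,602.1402     131,419.2620
  Σ                  2,090.2237    15,647.2328     137,645.9275
P = 2,090.2237.
Convexity = Σ t(t+1)·PV / [P·(1+y)²] = 137,645.9275 / (2,090.2237 × 1.028196) = 64.04639.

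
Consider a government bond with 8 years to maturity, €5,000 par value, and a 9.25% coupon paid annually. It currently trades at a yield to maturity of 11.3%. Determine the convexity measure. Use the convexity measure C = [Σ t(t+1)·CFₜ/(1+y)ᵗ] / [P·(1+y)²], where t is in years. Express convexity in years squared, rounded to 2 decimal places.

With y = 0.113:
  t   CF        PV=CF/(1+0.113)^t    t·PV        t(t+1)·PV
  1       462.50       415.5436       415.5436         831.0872
  2       462.50       373.3545       746.7090       2,240.1271
  3       462.50       335.4488     1,006.3464       4,025.3856
  4       462.50       301.3916     1,205.5662       6,027.8311
  5       462.50       270.7921     1,353.9603       8,123.7616
  6       462.50       243.2992     1,459.7954      10,218.5681
  7       462.50       218.5977     1,530.1839      12,241.4712
  8     5,462.50     2,319.6910    18,557.5279     167,017.7512
  Σ                  4,478.1184    26,275.6327     210,725.9829
P = 4,478.1184.
Convexity = Σ t(t+1)·PV / [P·(1+y)²] = 210,725.9829 / (4,478.1184 × 1.238769) = 37.98675.

37.99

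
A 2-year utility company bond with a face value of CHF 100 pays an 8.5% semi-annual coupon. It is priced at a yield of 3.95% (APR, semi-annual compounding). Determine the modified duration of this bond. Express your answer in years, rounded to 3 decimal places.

Periodic yield y = 0.01975. First find Macaulay duration:
  t   CF        PV=CF/(1+0.01975)^t    t·PV
  1         4.25         4.1677         4.1677
  2         4.25         4.0870         8.1739
  3         4.25         4.0078        12.0234
  4       104.25        96.4054       385.6215
  Σ                    108.6678       409.9865
P = 108.6678; Macaulay duration = 409.9865 / 108.6678 = 3.77284 half-year periods = 1.88642 years.
Modified duration = D_Mac / (1 + y) = 1.88642 / 1.01975 = 1.84989 years.

1.850 years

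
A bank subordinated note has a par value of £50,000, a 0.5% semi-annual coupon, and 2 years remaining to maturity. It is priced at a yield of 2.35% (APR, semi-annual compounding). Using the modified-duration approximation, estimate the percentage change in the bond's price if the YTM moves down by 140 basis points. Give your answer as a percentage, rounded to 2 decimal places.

Periodic yield y = 0.01175. Modified duration first:
  t   CF        PV=CF/(1+0.01175)^t    t·PV
  1       125.00       123.5483       123.5483
  2       125.00       122.1135       244.2269
  3       125.00       120.6953       362.0859
  4    50,125.00    47,836.7354   191,346.9414
  Σ                 48,203.0924   192,076.8026
P = 48,203.0924; D_Mac = 3.98474 half-year periods = 1.99237 yrs; D_mod = 1.99237/(1+0.01175) = 1.96923 yrs.
ΔP/P ≈ -D_mod · Δy = -1.96923 × (-0.014) = +0.027569 = +2.7569%.

+2.76%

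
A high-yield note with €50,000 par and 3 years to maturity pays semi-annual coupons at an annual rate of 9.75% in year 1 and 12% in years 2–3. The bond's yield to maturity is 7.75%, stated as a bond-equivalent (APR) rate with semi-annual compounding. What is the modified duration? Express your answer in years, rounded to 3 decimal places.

Periodic yield y = 0.03875. First find Macaulay duration:
  t   CF        PV=CF/(1+0.03875)^t    t·PV
  1     2,437.50     2,346.5704     2,346.5704
  2     2,437.50     2,259.0329     4,518.0657
  3     3,000.00     2,676.6288     8,029.8864
  4     3,000.00     2,576.7786    10,307.1145
  5     3,000.00     2,480.6533    12,403.2665
  6    53,000.00    42,190.0120   253,140.0720
  Σ                 54,529.6760   290,744.9754
P = 54,529.6760; Macaulay duration = 290,744.9754 / 54,529.6760 = 5.33187 half-year periods = 2.66593 years.
Modified duration = D_Mac / (1 + y) = 2.66593 / 1.03875 = 2.56648 years.

2.566 years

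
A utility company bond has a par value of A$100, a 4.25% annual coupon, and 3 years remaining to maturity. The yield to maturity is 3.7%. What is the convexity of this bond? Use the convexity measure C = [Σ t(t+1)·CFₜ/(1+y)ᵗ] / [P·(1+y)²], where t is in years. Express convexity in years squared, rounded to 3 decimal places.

With y = 0.037:
  t   CF        PV=CF/(1+0.037)^t    t·PV        t(t+1)·PV
  1         4.25         4.0984         4.0984           8.1967
  2         4.25         3.9521         7.9043          23.7128
  3       104.25        93.4845       280.4536       1,121.8145
  Σ                    101.5350       292.4562       1,153.7240
P = 101.5350.
Convexity = Σ t(t+1)·PV / [P·(1+y)²] = 1,153.7240 / (101.5350 × 1.075369) = 10.56644.

10.566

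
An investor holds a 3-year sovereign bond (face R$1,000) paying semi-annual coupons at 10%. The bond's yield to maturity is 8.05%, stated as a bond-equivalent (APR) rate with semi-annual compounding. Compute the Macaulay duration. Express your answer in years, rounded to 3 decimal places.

Periodic yield y = 0.04025. Discount each cash flow and weight by its period:
  t   CF        PV=CF/(1+0.04025)^t    t·PV
  1        50.00        48.0654        48.0654
  2        50.00        46.2056        92.4112
  3        50.00        44.4178       133.2533
  4        50.00        42.6991       170.7966
  5        50.00        41.0470       205.2350
  6     1,050.00       828.6344     4,971.8063
  Σ                  1,051.0693     5,621.5678
Price P = Σ PV = 1,051.0693.
Macaulay duration = Σ(t·PV) / P = 5,621.5678 / 1,051.0693 = 5.34843 half-year periods.
In years: 5.34843 / 2 = 2.67421 years.

2.674 years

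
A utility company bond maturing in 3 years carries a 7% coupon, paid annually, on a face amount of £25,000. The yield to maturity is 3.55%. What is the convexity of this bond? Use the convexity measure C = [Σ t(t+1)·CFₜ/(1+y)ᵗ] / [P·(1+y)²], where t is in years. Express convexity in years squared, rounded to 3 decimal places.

With y = 0.0355:
  t   CF        PV=CF/(1+0.0355)^t    t·PV        t(t+1)·PV
  1     1,750.00     1,690.0048     1,690.0048       3,380.0097
  2     1,750.00     1,632.0665     3,264.1329       9,792.3988
  3    26,750.00    24,092.0345    72,276.1035     289,104.4142
  Σ                 27,414.1058    77,230.2413     302,276.8226
P = 27,414.1058.
Convexity = Σ t(t+1)·PV / [P·(1+y)²] = 302,276.8226 / (27,414.1058 × 1.072260) = 10.28325.

10.283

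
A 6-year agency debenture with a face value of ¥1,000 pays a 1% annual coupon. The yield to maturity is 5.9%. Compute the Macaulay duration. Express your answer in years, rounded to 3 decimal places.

5.827 years

Periodic yield y = 0.059. Discount each cash flow and weight by its year:
  t   CF        PV=CF/(1+0.059)^t    t·PV
  1        10.00         9.4429         9.4429
  2        10.00         8.9168        17.8336
  3        10.00         8.4200        25.2600
  4        10.00         7.9509        31.8036
  5        10.00         7.5079        37.5396
  6     1,010.00       716.0537     4,296.3224
  Σ                    758.2922     4,418.2021
Price P = Σ PV = 758.2922.
Macaulay duration = Σ(t·PV) / P = 4,418.2021 / 758.2922 = 5.82652 years.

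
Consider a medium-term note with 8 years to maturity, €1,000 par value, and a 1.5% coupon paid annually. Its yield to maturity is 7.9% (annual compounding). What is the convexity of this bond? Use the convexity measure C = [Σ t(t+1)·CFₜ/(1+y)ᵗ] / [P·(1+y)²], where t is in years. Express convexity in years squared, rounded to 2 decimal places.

With y = 0.079:
  t   CF        PV=CF/(1+0.079)^t    t·PV        t(t+1)·PV
  1        15.00        13.9018        13.9018          27.8035
  2        15.00        12.8839        25.7679          77.3036
  3        15.00        11.9406        35.8219         143.2875
  4        15.00        11.0664        44.2655         221.3275
  5        15.00        10.2561        51.2807         307.6843
  6        15.00         9.5052        57.0314         399.2196
  7        15.00         8.8093        61.6651         493.3205
  8     1,015.00       552.4519     4,419.6153      39,776.5380
  Σ                    630.8153     4,709.3495      41,446.4845
P = 630.8153.
Convexity = Σ t(t+1)·PV / [P·(1+y)²] = 41,446.4845 / (630.8153 × 1.164241) = 56.43423.

56.43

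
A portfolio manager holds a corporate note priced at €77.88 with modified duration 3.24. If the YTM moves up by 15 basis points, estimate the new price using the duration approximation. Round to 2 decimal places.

€77.50

Duration approximation: ΔP/P ≈ -D_mod · Δy = -3.24 × (+0.0015) = -0.004860.
New price ≈ 77.88 × (1 - 0.004860) = 77.5015032.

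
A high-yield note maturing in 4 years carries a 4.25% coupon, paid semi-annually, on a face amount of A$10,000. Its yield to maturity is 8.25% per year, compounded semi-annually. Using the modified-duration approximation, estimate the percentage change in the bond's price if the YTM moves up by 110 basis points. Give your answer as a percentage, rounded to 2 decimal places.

-3.90%

Periodic yield y = 0.04125. Modified duration first:
  t   CF        PV=CF/(1+0.04125)^t    t·PV
  1       212.50       204.0816       204.0816
  2       212.50       195.9968       391.9935
  3       212.50       188.2322       564.6966
  4       212.50       180.7752       723.1008
  5       212.50       173.6136       868.0682
  6       212.50       166.7358     1,000.4148
  7       212.50       160.1304     1,120.9129
  8    10,212.50     7,390.8086    59,126.4686
  Σ                  8,660.3742    63,999.7371
P = 8,660.3742; D_Mac = 7.38995 half-year periods = 3.69498 yrs; D_mod = 3.69498/(1+0.04125) = 3.54860 yrs.
ΔP/P ≈ -D_mod · Δy = -3.54860 × (+0.011) = -0.039035 = -3.9035%.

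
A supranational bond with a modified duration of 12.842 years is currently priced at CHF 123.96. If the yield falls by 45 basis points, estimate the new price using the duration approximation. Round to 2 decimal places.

CHF 131.12

Duration approximation: ΔP/P ≈ -D_mod · Δy = -12.842 × (-0.0045) = +0.057789.
New price ≈ 123.96 × (1 + 0.057789) = 131.12352444.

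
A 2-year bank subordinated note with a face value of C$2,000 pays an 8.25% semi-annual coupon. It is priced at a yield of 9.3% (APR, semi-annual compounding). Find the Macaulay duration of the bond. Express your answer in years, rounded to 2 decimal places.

Periodic yield y = 0.0465. Discount each cash flow and weight by its period:
  t   CF        PV=CF/(1+0.0465)^t    t·PV
  1        82.50        78.8342        78.8342
  2        82.50        75.3313       150.6626
  3        82.50        71.9840       215.9521
  4     2,082.50     1,736.3132     6,945.2530
  Σ                  1,962.4628     7,390.7020
Price P = Σ PV = 1,962.4628.
Macaulay duration = Σ(t·PV) / P = 7,390.7020 / 1,962.4628 = 3.76603 half-year periods.
In years: 3.76603 / 2 = 1.88302 years.

1.88 years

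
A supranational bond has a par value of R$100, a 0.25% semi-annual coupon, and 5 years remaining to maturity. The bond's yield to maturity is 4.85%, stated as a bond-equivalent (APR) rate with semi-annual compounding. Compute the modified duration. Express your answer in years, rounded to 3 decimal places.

Periodic yield y = 0.02425. First find Macaulay duration:
  t   CF        PV=CF/(1+0.02425)^t    t·PV
  1        0.125         0.1220         0.1220
  2        0.125         0.1192         0.2383
  3        0.125         0.1163         0.3490
  4        0.125         0.1136         0.4543
  5        0.125         0.1109         0.5544
  6        0.125         0.1083         0.6496
  7        0.125         0.1057         0.7399
  8        0.125         0.1032         0.8256
  9        0.125         0.1008         0.9068
  10     100.125        78.7921       787.9212
  Σ                     79.7920       792.7611
P = 79.7920; Macaulay duration = 792.7611 / 79.7920 = 9.93534 half-year periods = 4.96767 years.
Modified duration = D_Mac / (1 + y) = 4.96767 / 1.02425 = 4.85006 years.

4.850 years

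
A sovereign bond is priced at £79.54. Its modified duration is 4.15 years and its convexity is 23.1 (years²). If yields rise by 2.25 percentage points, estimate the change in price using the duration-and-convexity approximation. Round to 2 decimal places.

-£6.96

Duration effect: -D_mod·Δy = -4.15 × (+0.0225) = -0.093375
Convexity effect: ½·C·(Δy)² = 0.5 × 23.1 × (0.0225)² = +0.0058471875
ΔP/P ≈ -0.093375 + 0.0058471875 = -0.0875278125
ΔP ≈ 79.54 × (-0.0875278125) = -6.96196220625.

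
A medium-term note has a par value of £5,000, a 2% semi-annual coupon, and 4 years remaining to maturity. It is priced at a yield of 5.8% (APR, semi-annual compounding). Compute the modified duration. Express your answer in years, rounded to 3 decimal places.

Periodic yield y = 0.029. First find Macaulay duration:
  t   CF        PV=CF/(1+0.029)^t    t·PV
  1        50.00        48.5909        48.5909
  2        50.00        47.2214        94.4429
  3        50.00        45.8906       137.6718
  4        50.00        44.5973       178.3892
  5        50.00        43.3404       216.7021
  6        50.00        42.1190       252.7138
  7        50.00        40.9319       286.5236
  8     5,050.00     4,017.6156    32,140.9247
  Σ                  4,330.3071    33,355.9590
P = 4,330.3071; Macaulay duration = 33,355.9590 / 4,330.3071 = 7.70291 half-year periods = 3.85145 years.
Modified duration = D_Mac / (1 + y) = 3.85145 / 1.029 = 3.74291 years.

3.743 years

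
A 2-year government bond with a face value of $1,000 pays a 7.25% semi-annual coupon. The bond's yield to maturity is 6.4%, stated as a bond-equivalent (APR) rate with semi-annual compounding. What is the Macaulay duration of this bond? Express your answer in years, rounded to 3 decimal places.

1.898 years

Periodic yield y = 0.032. Discount each cash flow and weight by its period:
  t   CF        PV=CF/(1+0.032)^t    t·PV
  1        36.25        35.1260        35.1260
  2        36.25        34.0368        68.0736
  3        36.25        32.9814        98.9442
  4     1,036.25       913.5783     3,654.3130
  Σ                  1,015.7224     3,856.4567
Price P = Σ PV = 1,015.7224.
Macaulay duration = Σ(t·PV) / P = 3,856.4567 / 1,015.7224 = 3.79676 half-year periods.
In years: 3.79676 / 2 = 1.89838 years.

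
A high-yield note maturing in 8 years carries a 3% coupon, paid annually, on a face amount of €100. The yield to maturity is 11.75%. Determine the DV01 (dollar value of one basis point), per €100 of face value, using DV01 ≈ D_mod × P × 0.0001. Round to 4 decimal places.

Periodic yield y = 0.1175.
  t   CF        PV=CF/(1+0.1175)^t    t·PV
  1         3.00         2.6846         2.6846
  2         3.00         2.4023         4.8046
  3         3.00         2.1497         6.4491
  4         3.00         1.9237         7.6947
  5         3.00         1.7214         8.6070
  6         3.00         1.5404         9.2425
  7         3.00         1.3784         9.6491
  8       103.00        42.3503       338.8028
  Σ                     56.1508       387.9343
P = 56.1508; D_Mac = 6.90879 yrs; D_mod = 6.18236 yrs.
DV01 ≈ 6.18236 × 56.1508 × 0.0001 = 0.034714.

€0.0347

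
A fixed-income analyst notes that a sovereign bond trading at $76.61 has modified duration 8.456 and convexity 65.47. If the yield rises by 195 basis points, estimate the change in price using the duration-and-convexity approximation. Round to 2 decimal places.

-$11.68

Duration effect: -D_mod·Δy = -8.456 × (+0.0195) = -0.164892
Convexity effect: ½·C·(Δy)² = 0.5 × 65.47 × (0.0195)² = +0.01244748375
ΔP/P ≈ -0.164892 + 0.01244748375 = -0.15244451625
ΔP ≈ 76.61 × (-0.15244451625) = -11.6787743899125.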